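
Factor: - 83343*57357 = -4780304451 = -3^3*13^1 * 2137^1*6373^1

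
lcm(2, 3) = 6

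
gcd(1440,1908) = 36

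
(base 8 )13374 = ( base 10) 5884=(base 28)7e4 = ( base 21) d74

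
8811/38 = 231 + 33/38 = 231.87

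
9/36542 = 9/36542 = 0.00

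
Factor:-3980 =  - 2^2*5^1*199^1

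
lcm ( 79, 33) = 2607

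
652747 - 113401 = 539346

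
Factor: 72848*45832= 3338769536 = 2^7*17^1*29^1 *157^1*337^1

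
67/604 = 67/604  =  0.11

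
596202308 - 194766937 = 401435371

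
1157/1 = 1157 = 1157.00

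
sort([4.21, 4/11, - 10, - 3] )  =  [ - 10, - 3, 4/11, 4.21] 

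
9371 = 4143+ 5228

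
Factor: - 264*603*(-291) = 2^3* 3^4*11^1 * 67^1 * 97^1= 46324872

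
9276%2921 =513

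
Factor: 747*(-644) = -481068=- 2^2*3^2*7^1*23^1*83^1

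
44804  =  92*487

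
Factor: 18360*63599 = 2^3*3^3*5^1*17^1*63599^1 = 1167677640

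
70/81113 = 70/81113 = 0.00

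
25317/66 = 8439/22=383.59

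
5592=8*699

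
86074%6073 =1052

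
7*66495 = 465465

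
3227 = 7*461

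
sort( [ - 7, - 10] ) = [-10, - 7]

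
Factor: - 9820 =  - 2^2*5^1* 491^1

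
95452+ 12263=107715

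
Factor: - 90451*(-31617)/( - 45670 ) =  - 2859789267/45670  =  - 2^(  -  1 )*3^3*5^( - 1)*29^1  *  1171^1*3119^1*4567^( - 1)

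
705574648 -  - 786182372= 1491757020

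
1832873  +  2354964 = 4187837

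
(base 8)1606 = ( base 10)902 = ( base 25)1b2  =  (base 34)QI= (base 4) 32012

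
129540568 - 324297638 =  - 194757070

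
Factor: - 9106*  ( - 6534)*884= 2^4*3^3*11^2*13^1*17^1 * 29^1* 157^1  =  52596765936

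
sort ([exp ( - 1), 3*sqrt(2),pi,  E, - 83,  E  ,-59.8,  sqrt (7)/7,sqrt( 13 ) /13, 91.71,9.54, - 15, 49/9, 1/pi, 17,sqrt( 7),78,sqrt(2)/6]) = [-83,-59.8,  -  15, sqrt(2 )/6,sqrt(13)/13, 1/pi, exp( - 1), sqrt( 7)/7, sqrt(7 ) , E, E, pi,3*sqrt(2), 49/9, 9.54, 17, 78, 91.71] 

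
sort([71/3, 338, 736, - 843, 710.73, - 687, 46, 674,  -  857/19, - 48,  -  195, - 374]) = [ - 843, - 687, - 374, - 195, - 48, - 857/19, 71/3,46, 338, 674,710.73, 736]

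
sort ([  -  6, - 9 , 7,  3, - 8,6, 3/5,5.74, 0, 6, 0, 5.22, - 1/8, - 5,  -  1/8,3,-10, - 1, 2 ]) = [-10 , - 9,-8, - 6, - 5, - 1, - 1/8,-1/8, 0 , 0, 3/5, 2, 3, 3,  5.22 , 5.74, 6, 6,7]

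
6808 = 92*74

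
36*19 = 684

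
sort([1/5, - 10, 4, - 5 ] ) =[-10, - 5,1/5,  4]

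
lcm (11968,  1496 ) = 11968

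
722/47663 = 722/47663 = 0.02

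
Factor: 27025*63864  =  1725924600 = 2^3*3^2*5^2*23^1*47^1*887^1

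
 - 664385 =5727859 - 6392244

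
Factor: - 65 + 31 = - 34 = - 2^1*17^1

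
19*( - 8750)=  - 166250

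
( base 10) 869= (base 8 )1545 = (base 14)461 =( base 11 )720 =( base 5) 11434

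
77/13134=7/1194=0.01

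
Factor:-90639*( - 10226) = 926874414 =2^1*3^5*373^1*5113^1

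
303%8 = 7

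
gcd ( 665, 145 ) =5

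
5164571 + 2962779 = 8127350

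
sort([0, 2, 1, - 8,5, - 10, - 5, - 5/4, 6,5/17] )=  [ - 10, - 8, - 5, - 5/4,0,5/17, 1, 2,5, 6 ] 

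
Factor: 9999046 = 2^1*4999523^1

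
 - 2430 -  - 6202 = 3772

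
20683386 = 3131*6606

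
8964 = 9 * 996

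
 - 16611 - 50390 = -67001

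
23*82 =1886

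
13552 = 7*1936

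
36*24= 864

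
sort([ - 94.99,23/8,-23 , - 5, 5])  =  [ - 94.99,-23, - 5 , 23/8 , 5]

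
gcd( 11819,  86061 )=1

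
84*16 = 1344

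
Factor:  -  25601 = - 25601^1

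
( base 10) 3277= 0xccd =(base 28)451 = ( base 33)30A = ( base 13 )1651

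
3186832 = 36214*88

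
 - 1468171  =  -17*86363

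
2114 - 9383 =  - 7269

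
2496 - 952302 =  -949806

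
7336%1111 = 670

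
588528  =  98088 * 6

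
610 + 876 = 1486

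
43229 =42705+524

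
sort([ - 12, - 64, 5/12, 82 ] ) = [ - 64, - 12,5/12, 82] 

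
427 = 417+10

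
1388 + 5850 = 7238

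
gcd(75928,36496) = 8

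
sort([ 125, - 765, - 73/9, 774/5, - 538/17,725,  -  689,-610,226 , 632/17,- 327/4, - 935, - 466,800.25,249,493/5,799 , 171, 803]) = [  -  935, - 765, - 689, - 610, - 466,  -  327/4, - 538/17, -73/9,632/17,493/5, 125  ,  774/5,171, 226,249,  725,799, 800.25,803]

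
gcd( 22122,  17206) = 2458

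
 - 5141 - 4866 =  - 10007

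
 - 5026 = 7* ( - 718 ) 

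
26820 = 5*5364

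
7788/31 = 251+7/31 = 251.23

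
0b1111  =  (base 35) f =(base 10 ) 15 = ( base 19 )f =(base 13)12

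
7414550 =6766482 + 648068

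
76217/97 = 76217/97 = 785.74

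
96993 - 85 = 96908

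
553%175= 28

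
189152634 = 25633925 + 163518709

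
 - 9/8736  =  -3/2912 = - 0.00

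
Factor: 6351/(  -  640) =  - 2^( - 7 )*3^1*5^ ( - 1 )*29^1 * 73^1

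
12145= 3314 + 8831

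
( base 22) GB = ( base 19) 102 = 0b101101011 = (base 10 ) 363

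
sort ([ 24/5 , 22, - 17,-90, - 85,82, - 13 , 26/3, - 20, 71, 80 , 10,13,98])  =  [ - 90, - 85, - 20, - 17, - 13,24/5,26/3,10, 13, 22,71 , 80,82,  98]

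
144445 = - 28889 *(-5)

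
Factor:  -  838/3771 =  - 2/9 = - 2^1*3^( - 2)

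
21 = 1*21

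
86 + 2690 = 2776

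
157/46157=157/46157 = 0.00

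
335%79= 19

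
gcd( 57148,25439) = 1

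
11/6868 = 11/6868 = 0.00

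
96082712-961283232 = -865200520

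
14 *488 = 6832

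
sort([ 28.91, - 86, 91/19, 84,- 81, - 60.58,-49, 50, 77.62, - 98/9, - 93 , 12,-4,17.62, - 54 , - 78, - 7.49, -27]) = [ -93, - 86, - 81,-78, - 60.58, - 54,-49, - 27 ,-98/9, - 7.49 , - 4 , 91/19,12, 17.62, 28.91, 50, 77.62, 84] 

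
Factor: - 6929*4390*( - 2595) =78935514450= 2^1*3^1 * 5^2 * 13^2*41^1*173^1*439^1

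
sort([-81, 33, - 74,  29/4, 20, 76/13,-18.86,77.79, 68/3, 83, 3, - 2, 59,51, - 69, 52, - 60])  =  [ - 81, - 74, - 69, - 60 , - 18.86, -2, 3, 76/13,29/4, 20,68/3,33,51, 52,59,77.79, 83]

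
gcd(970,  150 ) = 10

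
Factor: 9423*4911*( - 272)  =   - 12587168016 = - 2^4*3^4*17^1 * 349^1 * 1637^1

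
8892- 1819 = 7073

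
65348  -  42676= 22672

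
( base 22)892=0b111111101000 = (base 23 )7G1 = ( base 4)333220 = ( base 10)4072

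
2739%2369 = 370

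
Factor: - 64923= -3^1*17^1 * 19^1*67^1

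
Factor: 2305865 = 5^1*23^1* 20051^1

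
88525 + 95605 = 184130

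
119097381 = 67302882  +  51794499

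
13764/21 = 655 + 3/7  =  655.43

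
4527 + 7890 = 12417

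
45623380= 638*71510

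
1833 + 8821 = 10654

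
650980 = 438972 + 212008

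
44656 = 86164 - 41508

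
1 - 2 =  - 1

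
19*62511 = 1187709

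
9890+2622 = 12512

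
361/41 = 8+33/41 =8.80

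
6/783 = 2/261 = 0.01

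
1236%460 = 316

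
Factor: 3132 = 2^2*3^3 * 29^1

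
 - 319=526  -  845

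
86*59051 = 5078386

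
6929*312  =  2161848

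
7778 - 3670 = 4108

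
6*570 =3420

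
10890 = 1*10890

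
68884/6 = 34442/3 = 11480.67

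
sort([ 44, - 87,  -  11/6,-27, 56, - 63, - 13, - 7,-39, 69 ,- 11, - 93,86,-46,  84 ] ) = [ -93, - 87,-63, - 46 , - 39,-27,-13,-11  , - 7, - 11/6, 44,56, 69 , 84,86]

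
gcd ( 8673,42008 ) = 59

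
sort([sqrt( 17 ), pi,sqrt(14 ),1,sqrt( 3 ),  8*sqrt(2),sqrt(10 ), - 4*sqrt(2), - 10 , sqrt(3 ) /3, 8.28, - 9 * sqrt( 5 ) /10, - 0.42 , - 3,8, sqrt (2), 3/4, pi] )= [ - 10 ,-4  *sqrt( 2 ), - 3, - 9*sqrt( 5) /10, -0.42, sqrt(3 ) /3,3/4, 1,sqrt( 2),sqrt(3), pi,  pi  ,  sqrt( 10 ), sqrt(14 ), sqrt ( 17) , 8,8.28, 8*sqrt ( 2 ) ] 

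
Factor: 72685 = 5^1*14537^1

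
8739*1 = 8739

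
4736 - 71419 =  - 66683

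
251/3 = 251/3 = 83.67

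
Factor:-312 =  - 2^3* 3^1*13^1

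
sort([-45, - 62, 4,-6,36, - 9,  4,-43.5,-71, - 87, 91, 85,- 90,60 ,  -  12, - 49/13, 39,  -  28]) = [ - 90,  -  87,  -  71,-62,-45 ,-43.5, -28,-12 ,  -  9,-6,-49/13,4,4,36,39,60 , 85, 91 ] 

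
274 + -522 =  - 248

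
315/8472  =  105/2824 = 0.04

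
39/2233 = 39/2233 = 0.02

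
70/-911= - 70/911 = - 0.08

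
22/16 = 11/8 = 1.38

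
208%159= 49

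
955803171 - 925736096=30067075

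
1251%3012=1251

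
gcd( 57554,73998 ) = 8222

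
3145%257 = 61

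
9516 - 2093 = 7423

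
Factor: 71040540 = 2^2*3^1 * 5^1*191^1  *6199^1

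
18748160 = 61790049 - 43041889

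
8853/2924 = 8853/2924 = 3.03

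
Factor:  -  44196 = - 2^2*3^1*29^1*127^1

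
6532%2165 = 37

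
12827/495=12827/495 = 25.91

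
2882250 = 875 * 3294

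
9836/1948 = 2459/487 =5.05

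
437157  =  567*771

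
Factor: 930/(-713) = -30/23 = -  2^1*3^1 * 5^1 * 23^(-1) 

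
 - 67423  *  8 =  - 539384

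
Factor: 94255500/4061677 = 2^2*3^1*5^3*31^1 * 2027^1 * 4061677^ ( - 1)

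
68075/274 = 68075/274 = 248.45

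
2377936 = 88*27022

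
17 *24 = 408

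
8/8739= 8/8739 =0.00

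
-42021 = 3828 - 45849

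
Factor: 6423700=2^2*5^2*64237^1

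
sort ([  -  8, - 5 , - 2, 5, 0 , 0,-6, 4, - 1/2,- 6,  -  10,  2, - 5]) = [ - 10, - 8, - 6, - 6, - 5, - 5, - 2,  -  1/2,0, 0, 2,4,5 ]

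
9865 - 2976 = 6889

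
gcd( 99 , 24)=3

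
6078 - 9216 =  - 3138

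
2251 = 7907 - 5656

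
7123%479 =417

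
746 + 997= 1743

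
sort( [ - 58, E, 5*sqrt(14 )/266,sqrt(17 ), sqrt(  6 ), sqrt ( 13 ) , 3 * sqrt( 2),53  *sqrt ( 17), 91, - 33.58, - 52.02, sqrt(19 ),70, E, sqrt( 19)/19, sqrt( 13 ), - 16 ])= [ -58, - 52.02 , - 33.58,-16, 5 *sqrt( 14)/266, sqrt( 19 ) /19, sqrt( 6 ), E, E, sqrt(13), sqrt(13 ), sqrt( 17 ) , 3 * sqrt( 2), sqrt(19 ), 70 , 91, 53*sqrt( 17)]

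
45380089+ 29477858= 74857947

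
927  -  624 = 303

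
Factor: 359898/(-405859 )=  - 2^1*3^1*7^1*11^1*521^ ( -1) = - 462/521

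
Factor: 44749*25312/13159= 1132686688/13159 = 2^5*7^1*73^1*113^1*613^1*13159^( - 1)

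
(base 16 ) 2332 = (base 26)D8E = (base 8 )21462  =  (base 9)13321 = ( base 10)9010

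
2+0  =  2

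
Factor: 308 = 2^2*7^1*11^1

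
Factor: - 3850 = -2^1*5^2*7^1*11^1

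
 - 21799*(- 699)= 15237501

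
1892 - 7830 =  - 5938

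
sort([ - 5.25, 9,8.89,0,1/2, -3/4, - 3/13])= [ - 5.25, - 3/4, - 3/13, 0,1/2,8.89, 9 ]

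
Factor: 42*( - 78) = -3276  =  - 2^2*3^2*7^1*13^1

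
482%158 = 8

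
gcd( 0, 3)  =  3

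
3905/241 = 3905/241 = 16.20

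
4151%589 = 28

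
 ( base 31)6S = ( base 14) 114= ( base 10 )214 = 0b11010110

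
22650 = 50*453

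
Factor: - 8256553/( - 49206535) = 5^( - 1)*7^(  -  2 )*2557^1*3229^1 * 200843^( - 1)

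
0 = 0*547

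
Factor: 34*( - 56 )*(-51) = 97104 = 2^4*3^1*7^1*17^2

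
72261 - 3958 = 68303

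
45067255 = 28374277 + 16692978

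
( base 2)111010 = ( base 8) 72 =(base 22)2E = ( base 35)1n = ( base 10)58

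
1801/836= 2 + 129/836= 2.15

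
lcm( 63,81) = 567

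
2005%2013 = 2005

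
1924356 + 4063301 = 5987657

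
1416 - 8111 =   -  6695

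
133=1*133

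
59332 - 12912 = 46420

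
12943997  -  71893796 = -58949799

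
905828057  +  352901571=1258729628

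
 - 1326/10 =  - 663/5 = - 132.60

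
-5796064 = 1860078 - 7656142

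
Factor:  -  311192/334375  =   - 2^3*5^(  -  5 )*7^1 * 107^(-1 )*5557^1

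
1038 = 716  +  322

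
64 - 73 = -9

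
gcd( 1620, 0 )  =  1620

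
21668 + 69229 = 90897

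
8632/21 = 411 + 1/21 = 411.05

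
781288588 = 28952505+752336083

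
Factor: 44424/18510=2^2*3^1*5^( - 1 ) = 12/5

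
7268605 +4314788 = 11583393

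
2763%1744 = 1019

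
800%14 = 2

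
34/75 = 34/75  =  0.45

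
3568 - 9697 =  - 6129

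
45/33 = 15/11 = 1.36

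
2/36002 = 1/18001 =0.00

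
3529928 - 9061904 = -5531976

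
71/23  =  3 + 2/23 = 3.09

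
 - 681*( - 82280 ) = 56032680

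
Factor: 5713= 29^1*197^1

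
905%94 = 59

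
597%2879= 597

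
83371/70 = 83371/70 =1191.01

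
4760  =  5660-900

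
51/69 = 17/23 = 0.74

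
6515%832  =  691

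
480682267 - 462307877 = 18374390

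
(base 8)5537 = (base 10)2911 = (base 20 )75B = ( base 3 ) 10222211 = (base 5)43121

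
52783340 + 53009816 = 105793156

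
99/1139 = 99/1139  =  0.09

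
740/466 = 370/233=1.59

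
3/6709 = 3/6709  =  0.00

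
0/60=0 = 0.00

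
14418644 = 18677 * 772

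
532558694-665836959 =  - 133278265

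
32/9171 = 32/9171 =0.00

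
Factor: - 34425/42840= - 2^( - 3)*3^2*5^1*7^( - 1)= - 45/56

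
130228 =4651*28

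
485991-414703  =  71288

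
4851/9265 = 4851/9265=0.52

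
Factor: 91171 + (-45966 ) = 5^1*9041^1  =  45205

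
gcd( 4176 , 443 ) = 1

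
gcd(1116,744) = 372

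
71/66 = 1 + 5/66  =  1.08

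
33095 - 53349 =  - 20254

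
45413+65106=110519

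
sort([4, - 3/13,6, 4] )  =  [ - 3/13,4, 4,6]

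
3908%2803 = 1105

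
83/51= 1 + 32/51 = 1.63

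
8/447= 8/447 = 0.02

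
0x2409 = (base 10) 9225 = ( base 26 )dgl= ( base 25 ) ej0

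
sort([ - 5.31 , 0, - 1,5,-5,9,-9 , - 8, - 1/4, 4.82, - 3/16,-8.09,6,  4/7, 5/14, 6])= [  -  9 ,  -  8.09, - 8, - 5.31,- 5 ,  -  1, - 1/4 ,  -  3/16, 0,  5/14, 4/7,  4.82, 5,  6,  6, 9 ]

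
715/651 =715/651 = 1.10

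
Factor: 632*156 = 98592=2^5*3^1*13^1*79^1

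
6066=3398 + 2668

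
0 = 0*52260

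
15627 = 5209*3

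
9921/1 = 9921 = 9921.00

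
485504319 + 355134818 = 840639137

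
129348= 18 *7186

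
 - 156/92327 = - 1 + 92171/92327 = -0.00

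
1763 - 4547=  - 2784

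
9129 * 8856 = 80846424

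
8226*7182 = 59079132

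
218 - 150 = 68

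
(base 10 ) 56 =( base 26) 24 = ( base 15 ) 3B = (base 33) 1n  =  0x38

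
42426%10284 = 1290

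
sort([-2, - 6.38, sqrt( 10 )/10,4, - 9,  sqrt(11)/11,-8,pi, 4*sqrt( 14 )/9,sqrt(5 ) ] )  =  [-9, - 8, - 6.38, - 2, sqrt(11)/11,sqrt(10 ) /10,4*sqrt(14 ) /9, sqrt(5), pi,  4]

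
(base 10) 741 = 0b1011100101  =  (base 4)23211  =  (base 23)195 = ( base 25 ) 14g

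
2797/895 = 2797/895=3.13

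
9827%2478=2393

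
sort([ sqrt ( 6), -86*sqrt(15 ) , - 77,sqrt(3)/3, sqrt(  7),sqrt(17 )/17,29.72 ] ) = [-86*sqrt(15), - 77, sqrt(17 )/17,  sqrt(3)/3, sqrt(6),  sqrt( 7) , 29.72]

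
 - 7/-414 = 7/414 = 0.02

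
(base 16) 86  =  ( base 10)134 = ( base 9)158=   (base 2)10000110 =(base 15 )8e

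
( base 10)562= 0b1000110010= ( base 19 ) 1ab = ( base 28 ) k2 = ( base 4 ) 20302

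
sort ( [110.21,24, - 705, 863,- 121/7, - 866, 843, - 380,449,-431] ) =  [ - 866, - 705,-431, - 380, - 121/7,24 , 110.21,449,  843,863]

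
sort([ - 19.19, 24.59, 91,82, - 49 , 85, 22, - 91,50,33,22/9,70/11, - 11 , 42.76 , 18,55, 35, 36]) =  [ - 91, - 49,-19.19, - 11,22/9 , 70/11,18,22,  24.59,  33, 35, 36, 42.76,50,55, 82  ,  85,  91] 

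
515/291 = 1+224/291 = 1.77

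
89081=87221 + 1860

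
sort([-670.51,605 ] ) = [  -  670.51, 605 ]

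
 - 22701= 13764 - 36465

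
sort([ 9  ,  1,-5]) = [ - 5, 1, 9 ] 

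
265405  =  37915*7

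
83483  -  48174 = 35309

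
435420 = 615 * 708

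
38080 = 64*595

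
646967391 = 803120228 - 156152837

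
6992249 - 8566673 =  - 1574424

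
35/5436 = 35/5436= 0.01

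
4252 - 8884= - 4632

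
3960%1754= 452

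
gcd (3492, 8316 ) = 36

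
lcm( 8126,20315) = 40630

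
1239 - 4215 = - 2976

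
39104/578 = 67+ 189/289 = 67.65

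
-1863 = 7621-9484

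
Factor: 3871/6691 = 7^2 * 79^1 * 6691^ ( -1 ) 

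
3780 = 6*630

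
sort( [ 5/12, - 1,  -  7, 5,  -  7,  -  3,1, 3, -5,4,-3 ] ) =[  -  7  ,  -  7, - 5, - 3, - 3, - 1, 5/12, 1, 3,4,5 ] 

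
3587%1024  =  515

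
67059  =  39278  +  27781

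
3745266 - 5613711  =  -1868445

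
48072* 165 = 7931880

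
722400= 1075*672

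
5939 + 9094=15033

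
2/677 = 2/677 = 0.00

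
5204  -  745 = 4459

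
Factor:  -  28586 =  - 2^1*14293^1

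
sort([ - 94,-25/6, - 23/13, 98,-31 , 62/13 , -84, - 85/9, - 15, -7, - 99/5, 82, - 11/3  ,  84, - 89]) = [-94,-89, - 84  , - 31, - 99/5,  -  15, - 85/9, - 7,  -  25/6,  -  11/3,-23/13, 62/13,82,84, 98]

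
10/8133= 10/8133=0.00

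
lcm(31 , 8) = 248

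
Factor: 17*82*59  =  82246 = 2^1* 17^1 *41^1*59^1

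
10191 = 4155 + 6036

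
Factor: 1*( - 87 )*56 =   -  2^3*3^1 * 7^1*29^1 = -4872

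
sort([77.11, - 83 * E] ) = [ - 83 * E, 77.11 ]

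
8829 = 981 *9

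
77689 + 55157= 132846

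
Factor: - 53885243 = -53885243^1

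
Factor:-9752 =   -  2^3*23^1*53^1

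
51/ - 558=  - 1 + 169/186 = - 0.09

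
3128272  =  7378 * 424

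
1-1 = 0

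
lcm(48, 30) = 240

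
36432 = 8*4554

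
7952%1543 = 237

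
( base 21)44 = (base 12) 74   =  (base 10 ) 88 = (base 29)31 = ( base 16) 58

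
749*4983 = 3732267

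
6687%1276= 307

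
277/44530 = 277/44530 = 0.01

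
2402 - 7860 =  -5458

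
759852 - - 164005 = 923857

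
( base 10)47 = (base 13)38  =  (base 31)1G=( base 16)2F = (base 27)1K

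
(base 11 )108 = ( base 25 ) 54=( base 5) 1004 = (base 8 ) 201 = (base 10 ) 129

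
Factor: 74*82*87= 2^2 * 3^1*29^1 * 37^1*41^1  =  527916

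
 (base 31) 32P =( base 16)b9a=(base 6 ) 21430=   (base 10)2970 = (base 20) 78A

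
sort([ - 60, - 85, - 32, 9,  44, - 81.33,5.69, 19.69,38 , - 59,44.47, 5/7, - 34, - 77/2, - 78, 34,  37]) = [ - 85, - 81.33,  -  78, - 60, - 59, - 77/2, - 34, - 32 , 5/7, 5.69,9,  19.69,  34, 37,38 , 44, 44.47 ]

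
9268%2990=298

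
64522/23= 64522/23 = 2805.30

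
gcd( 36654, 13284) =246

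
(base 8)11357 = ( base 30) 5bh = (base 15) 1682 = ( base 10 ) 4847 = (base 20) c27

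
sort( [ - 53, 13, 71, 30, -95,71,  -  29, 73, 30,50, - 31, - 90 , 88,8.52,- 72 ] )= [-95, - 90,-72, - 53,-31,-29 , 8.52,13, 30 , 30,50,  71, 71, 73 , 88 ]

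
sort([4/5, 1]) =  [ 4/5,1]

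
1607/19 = 84 + 11/19=84.58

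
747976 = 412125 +335851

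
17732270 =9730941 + 8001329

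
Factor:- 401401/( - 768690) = 30877/59130 = 2^( - 1 )*3^(  -  4)*5^ ( - 1)*7^1*11^1*73^( - 1) * 401^1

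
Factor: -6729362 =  - 2^1 * 3364681^1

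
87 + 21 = 108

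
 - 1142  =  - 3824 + 2682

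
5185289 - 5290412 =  - 105123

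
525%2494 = 525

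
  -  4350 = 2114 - 6464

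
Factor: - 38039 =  - 38039^1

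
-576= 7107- 7683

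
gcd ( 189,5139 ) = 9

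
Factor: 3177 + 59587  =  62764 = 2^2*13^1*17^1*71^1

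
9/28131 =3/9377 = 0.00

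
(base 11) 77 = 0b1010100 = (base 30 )2o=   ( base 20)44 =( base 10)84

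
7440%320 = 80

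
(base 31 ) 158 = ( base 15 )4ee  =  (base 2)10001100100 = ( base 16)464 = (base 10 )1124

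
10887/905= 10887/905  =  12.03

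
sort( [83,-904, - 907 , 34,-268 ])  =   [ - 907, - 904, - 268, 34,83] 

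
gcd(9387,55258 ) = 7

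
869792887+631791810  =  1501584697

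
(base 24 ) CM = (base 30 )AA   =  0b100110110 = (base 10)310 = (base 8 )466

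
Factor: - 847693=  - 7^1*11^1*101^1  *  109^1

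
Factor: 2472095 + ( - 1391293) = 1080802 = 2^1*179^1 * 3019^1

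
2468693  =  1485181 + 983512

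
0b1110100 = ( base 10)116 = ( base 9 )138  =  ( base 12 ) 98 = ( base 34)3E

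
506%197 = 112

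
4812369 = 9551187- 4738818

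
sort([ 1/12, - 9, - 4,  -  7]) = [  -  9 ,-7, - 4,1/12 ]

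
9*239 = 2151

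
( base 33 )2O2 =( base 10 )2972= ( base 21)6FB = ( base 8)5634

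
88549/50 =88549/50= 1770.98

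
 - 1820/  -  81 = 1820/81 = 22.47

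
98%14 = 0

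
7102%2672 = 1758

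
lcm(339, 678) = 678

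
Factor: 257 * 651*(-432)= - 2^4 * 3^4*7^1*31^1 *257^1 = - 72276624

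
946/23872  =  473/11936 = 0.04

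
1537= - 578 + 2115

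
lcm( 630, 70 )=630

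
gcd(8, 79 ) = 1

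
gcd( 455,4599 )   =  7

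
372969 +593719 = 966688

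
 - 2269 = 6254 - 8523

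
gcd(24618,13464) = 66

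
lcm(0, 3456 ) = 0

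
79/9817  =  79/9817   =  0.01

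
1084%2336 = 1084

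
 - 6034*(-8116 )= 48971944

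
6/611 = 6/611 = 0.01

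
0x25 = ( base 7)52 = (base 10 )37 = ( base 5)122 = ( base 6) 101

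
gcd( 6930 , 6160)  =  770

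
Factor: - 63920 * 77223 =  - 4936094160 = -2^4*3^1*5^1 *17^1*47^1*25741^1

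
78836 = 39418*2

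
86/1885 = 86/1885 = 0.05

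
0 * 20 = 0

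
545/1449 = 545/1449  =  0.38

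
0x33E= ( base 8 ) 1476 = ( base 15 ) 3A5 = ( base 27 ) 13k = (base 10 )830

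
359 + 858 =1217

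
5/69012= 5/69012  =  0.00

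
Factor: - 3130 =-2^1 * 5^1*313^1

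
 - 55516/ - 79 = 702 + 58/79 = 702.73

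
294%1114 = 294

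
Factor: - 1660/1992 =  - 2^ (-1 )*3^ ( - 1)*5^1 = -5/6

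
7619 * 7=53333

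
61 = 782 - 721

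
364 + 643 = 1007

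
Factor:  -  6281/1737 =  - 3^(- 2)*11^1*  193^( - 1 )*571^1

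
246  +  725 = 971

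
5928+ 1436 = 7364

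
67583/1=67583 = 67583.00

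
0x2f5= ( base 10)757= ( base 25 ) 157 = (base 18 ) 261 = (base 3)1001001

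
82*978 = 80196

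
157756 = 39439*4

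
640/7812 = 160/1953 = 0.08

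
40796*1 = 40796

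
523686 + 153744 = 677430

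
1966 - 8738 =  - 6772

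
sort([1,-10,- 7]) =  [-10, - 7, 1] 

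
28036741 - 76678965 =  - 48642224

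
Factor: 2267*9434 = 21386878  =  2^1*53^1*89^1*2267^1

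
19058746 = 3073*6202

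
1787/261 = 6+ 221/261  =  6.85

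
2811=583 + 2228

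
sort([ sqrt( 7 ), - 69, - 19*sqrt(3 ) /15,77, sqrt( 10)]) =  [ - 69, -19*sqrt ( 3 ) /15,sqrt(7), sqrt(10),77]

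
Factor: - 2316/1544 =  - 3/2 = - 2^( - 1) * 3^1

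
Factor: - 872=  - 2^3 *109^1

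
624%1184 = 624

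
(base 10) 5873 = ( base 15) 1B18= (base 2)1011011110001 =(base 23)B28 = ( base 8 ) 13361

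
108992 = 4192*26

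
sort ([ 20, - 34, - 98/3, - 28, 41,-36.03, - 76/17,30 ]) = [ -36.03,  -  34, - 98/3, - 28 , - 76/17, 20,30,41 ] 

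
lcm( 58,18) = 522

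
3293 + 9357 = 12650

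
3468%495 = 3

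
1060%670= 390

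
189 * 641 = 121149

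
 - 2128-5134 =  - 7262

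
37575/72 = 4175/8 =521.88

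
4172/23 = 181 + 9/23 = 181.39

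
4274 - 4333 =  - 59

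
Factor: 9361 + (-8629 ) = 732 = 2^2*3^1*61^1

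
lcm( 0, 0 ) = 0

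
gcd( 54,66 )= 6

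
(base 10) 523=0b1000001011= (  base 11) 436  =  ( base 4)20023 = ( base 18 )1B1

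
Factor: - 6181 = - 7^1 * 883^1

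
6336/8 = 792=   792.00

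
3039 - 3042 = - 3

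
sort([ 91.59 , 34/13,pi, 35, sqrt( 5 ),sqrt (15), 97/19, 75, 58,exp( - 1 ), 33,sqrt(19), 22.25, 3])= [ exp( - 1),  sqrt(5 ),34/13,3,pi,  sqrt( 15 ), sqrt( 19), 97/19,22.25, 33, 35,58,75,91.59 ]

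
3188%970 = 278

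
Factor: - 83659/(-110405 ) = 269/355 = 5^(-1 )*71^(-1 )*269^1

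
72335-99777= - 27442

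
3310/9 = 367  +  7/9 = 367.78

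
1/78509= 1/78509 = 0.00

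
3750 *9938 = 37267500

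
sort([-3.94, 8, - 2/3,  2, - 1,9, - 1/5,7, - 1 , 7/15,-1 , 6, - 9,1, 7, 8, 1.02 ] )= [  -  9, - 3.94, - 1, - 1, - 1, - 2/3, -1/5,7/15 , 1,  1.02,2, 6,7,7,8, 8 , 9] 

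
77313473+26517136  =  103830609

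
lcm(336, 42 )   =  336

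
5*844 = 4220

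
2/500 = 1/250  =  0.00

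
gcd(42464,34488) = 8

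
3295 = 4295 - 1000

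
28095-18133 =9962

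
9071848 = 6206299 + 2865549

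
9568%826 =482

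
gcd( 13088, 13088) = 13088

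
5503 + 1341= 6844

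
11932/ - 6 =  - 5966/3 = - 1988.67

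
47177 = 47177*1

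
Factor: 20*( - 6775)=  - 2^2*5^3*271^1 = - 135500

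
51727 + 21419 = 73146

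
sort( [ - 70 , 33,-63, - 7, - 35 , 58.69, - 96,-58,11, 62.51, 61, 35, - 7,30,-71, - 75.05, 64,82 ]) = [ - 96, - 75.05,  -  71, - 70, - 63,-58,-35, - 7, - 7,11,30, 33 , 35, 58.69,61,62.51,64,82 ]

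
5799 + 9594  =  15393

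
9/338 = 9/338 = 0.03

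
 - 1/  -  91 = 1/91= 0.01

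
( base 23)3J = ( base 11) 80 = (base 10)88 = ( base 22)40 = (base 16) 58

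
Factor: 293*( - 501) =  - 3^1*167^1 * 293^1 = - 146793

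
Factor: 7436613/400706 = 2^( - 1) * 3^1*31^( - 1)*281^( - 1 )*107777^1 = 323331/17422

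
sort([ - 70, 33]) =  [ - 70, 33]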